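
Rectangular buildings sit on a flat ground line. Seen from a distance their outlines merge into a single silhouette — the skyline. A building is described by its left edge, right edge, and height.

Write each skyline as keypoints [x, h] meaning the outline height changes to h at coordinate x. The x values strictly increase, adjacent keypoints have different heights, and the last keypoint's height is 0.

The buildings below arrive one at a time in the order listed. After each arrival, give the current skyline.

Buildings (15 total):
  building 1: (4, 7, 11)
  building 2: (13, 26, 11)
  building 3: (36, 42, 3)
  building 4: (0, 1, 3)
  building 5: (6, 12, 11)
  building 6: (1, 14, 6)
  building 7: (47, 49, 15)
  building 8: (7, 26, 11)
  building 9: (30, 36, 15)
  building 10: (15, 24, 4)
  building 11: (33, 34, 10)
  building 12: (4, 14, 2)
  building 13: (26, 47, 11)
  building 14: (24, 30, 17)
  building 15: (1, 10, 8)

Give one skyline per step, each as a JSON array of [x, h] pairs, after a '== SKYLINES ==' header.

== SKYLINES ==
[[4,11],[7,0]]
[[4,11],[7,0],[13,11],[26,0]]
[[4,11],[7,0],[13,11],[26,0],[36,3],[42,0]]
[[0,3],[1,0],[4,11],[7,0],[13,11],[26,0],[36,3],[42,0]]
[[0,3],[1,0],[4,11],[12,0],[13,11],[26,0],[36,3],[42,0]]
[[0,3],[1,6],[4,11],[12,6],[13,11],[26,0],[36,3],[42,0]]
[[0,3],[1,6],[4,11],[12,6],[13,11],[26,0],[36,3],[42,0],[47,15],[49,0]]
[[0,3],[1,6],[4,11],[26,0],[36,3],[42,0],[47,15],[49,0]]
[[0,3],[1,6],[4,11],[26,0],[30,15],[36,3],[42,0],[47,15],[49,0]]
[[0,3],[1,6],[4,11],[26,0],[30,15],[36,3],[42,0],[47,15],[49,0]]
[[0,3],[1,6],[4,11],[26,0],[30,15],[36,3],[42,0],[47,15],[49,0]]
[[0,3],[1,6],[4,11],[26,0],[30,15],[36,3],[42,0],[47,15],[49,0]]
[[0,3],[1,6],[4,11],[30,15],[36,11],[47,15],[49,0]]
[[0,3],[1,6],[4,11],[24,17],[30,15],[36,11],[47,15],[49,0]]
[[0,3],[1,8],[4,11],[24,17],[30,15],[36,11],[47,15],[49,0]]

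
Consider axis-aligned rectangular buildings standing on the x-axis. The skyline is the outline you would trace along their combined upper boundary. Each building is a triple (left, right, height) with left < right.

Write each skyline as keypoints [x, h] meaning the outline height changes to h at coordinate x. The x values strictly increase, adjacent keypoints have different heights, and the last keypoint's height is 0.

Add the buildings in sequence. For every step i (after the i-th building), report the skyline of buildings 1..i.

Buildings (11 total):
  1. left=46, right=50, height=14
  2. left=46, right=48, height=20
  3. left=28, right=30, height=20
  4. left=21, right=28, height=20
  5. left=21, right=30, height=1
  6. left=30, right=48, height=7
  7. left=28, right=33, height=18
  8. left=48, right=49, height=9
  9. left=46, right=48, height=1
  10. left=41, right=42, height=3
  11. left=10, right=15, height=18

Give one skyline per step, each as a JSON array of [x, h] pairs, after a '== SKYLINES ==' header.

== SKYLINES ==
[[46,14],[50,0]]
[[46,20],[48,14],[50,0]]
[[28,20],[30,0],[46,20],[48,14],[50,0]]
[[21,20],[30,0],[46,20],[48,14],[50,0]]
[[21,20],[30,0],[46,20],[48,14],[50,0]]
[[21,20],[30,7],[46,20],[48,14],[50,0]]
[[21,20],[30,18],[33,7],[46,20],[48,14],[50,0]]
[[21,20],[30,18],[33,7],[46,20],[48,14],[50,0]]
[[21,20],[30,18],[33,7],[46,20],[48,14],[50,0]]
[[21,20],[30,18],[33,7],[46,20],[48,14],[50,0]]
[[10,18],[15,0],[21,20],[30,18],[33,7],[46,20],[48,14],[50,0]]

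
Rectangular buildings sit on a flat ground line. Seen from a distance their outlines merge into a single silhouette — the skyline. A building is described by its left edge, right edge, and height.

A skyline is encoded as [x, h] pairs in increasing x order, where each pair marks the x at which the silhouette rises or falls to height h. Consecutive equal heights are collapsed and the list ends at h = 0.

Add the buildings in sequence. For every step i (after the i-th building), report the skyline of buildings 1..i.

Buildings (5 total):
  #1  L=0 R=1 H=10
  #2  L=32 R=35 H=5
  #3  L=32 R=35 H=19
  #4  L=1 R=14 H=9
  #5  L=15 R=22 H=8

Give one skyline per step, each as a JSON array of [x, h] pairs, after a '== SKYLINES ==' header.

== SKYLINES ==
[[0,10],[1,0]]
[[0,10],[1,0],[32,5],[35,0]]
[[0,10],[1,0],[32,19],[35,0]]
[[0,10],[1,9],[14,0],[32,19],[35,0]]
[[0,10],[1,9],[14,0],[15,8],[22,0],[32,19],[35,0]]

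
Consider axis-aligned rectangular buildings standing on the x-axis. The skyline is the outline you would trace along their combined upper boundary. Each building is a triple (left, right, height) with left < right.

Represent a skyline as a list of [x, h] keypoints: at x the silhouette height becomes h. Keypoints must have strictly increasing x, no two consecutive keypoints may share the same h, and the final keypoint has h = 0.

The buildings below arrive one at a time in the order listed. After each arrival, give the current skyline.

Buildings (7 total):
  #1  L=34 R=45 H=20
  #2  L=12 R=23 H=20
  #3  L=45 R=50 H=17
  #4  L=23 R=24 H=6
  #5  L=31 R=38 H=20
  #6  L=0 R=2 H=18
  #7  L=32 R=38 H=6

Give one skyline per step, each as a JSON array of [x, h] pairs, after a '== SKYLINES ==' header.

== SKYLINES ==
[[34,20],[45,0]]
[[12,20],[23,0],[34,20],[45,0]]
[[12,20],[23,0],[34,20],[45,17],[50,0]]
[[12,20],[23,6],[24,0],[34,20],[45,17],[50,0]]
[[12,20],[23,6],[24,0],[31,20],[45,17],[50,0]]
[[0,18],[2,0],[12,20],[23,6],[24,0],[31,20],[45,17],[50,0]]
[[0,18],[2,0],[12,20],[23,6],[24,0],[31,20],[45,17],[50,0]]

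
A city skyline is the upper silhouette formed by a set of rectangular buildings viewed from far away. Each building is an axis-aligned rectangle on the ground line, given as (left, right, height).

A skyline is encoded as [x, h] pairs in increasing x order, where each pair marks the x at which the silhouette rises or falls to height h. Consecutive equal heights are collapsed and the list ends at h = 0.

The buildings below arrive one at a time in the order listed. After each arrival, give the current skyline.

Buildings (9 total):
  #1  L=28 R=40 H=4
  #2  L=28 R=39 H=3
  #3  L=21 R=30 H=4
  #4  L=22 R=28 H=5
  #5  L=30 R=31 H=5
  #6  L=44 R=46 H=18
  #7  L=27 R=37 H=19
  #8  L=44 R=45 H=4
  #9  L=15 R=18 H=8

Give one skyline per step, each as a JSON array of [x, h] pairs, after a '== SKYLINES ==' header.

== SKYLINES ==
[[28,4],[40,0]]
[[28,4],[40,0]]
[[21,4],[40,0]]
[[21,4],[22,5],[28,4],[40,0]]
[[21,4],[22,5],[28,4],[30,5],[31,4],[40,0]]
[[21,4],[22,5],[28,4],[30,5],[31,4],[40,0],[44,18],[46,0]]
[[21,4],[22,5],[27,19],[37,4],[40,0],[44,18],[46,0]]
[[21,4],[22,5],[27,19],[37,4],[40,0],[44,18],[46,0]]
[[15,8],[18,0],[21,4],[22,5],[27,19],[37,4],[40,0],[44,18],[46,0]]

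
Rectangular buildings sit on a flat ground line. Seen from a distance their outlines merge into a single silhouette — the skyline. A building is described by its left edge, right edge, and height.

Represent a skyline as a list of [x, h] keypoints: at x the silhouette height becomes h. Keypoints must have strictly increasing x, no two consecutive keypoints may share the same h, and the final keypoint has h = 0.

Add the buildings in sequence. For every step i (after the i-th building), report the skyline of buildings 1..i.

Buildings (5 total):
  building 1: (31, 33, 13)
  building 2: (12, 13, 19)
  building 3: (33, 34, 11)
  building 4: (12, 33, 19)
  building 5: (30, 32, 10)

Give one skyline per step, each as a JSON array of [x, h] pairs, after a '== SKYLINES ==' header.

== SKYLINES ==
[[31,13],[33,0]]
[[12,19],[13,0],[31,13],[33,0]]
[[12,19],[13,0],[31,13],[33,11],[34,0]]
[[12,19],[33,11],[34,0]]
[[12,19],[33,11],[34,0]]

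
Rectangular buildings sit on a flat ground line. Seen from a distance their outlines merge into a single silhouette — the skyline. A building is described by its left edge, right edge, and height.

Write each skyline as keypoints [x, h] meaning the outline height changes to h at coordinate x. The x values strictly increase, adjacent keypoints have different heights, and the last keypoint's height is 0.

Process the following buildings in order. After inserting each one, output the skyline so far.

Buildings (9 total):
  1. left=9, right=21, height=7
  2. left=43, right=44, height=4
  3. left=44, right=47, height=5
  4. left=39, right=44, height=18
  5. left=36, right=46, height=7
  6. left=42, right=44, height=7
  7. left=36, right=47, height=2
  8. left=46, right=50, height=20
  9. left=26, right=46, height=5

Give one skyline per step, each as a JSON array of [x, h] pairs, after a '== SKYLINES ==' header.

== SKYLINES ==
[[9,7],[21,0]]
[[9,7],[21,0],[43,4],[44,0]]
[[9,7],[21,0],[43,4],[44,5],[47,0]]
[[9,7],[21,0],[39,18],[44,5],[47,0]]
[[9,7],[21,0],[36,7],[39,18],[44,7],[46,5],[47,0]]
[[9,7],[21,0],[36,7],[39,18],[44,7],[46,5],[47,0]]
[[9,7],[21,0],[36,7],[39,18],[44,7],[46,5],[47,0]]
[[9,7],[21,0],[36,7],[39,18],[44,7],[46,20],[50,0]]
[[9,7],[21,0],[26,5],[36,7],[39,18],[44,7],[46,20],[50,0]]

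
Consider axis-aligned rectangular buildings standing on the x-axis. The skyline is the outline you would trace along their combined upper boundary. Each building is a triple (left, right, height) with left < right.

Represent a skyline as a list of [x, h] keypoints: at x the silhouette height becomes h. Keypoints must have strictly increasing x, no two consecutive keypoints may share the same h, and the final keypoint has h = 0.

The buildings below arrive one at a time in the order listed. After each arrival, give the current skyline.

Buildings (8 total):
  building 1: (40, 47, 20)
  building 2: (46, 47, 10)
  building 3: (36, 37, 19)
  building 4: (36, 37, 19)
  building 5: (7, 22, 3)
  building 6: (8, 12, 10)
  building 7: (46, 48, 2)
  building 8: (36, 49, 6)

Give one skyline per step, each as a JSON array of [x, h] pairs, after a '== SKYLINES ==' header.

== SKYLINES ==
[[40,20],[47,0]]
[[40,20],[47,0]]
[[36,19],[37,0],[40,20],[47,0]]
[[36,19],[37,0],[40,20],[47,0]]
[[7,3],[22,0],[36,19],[37,0],[40,20],[47,0]]
[[7,3],[8,10],[12,3],[22,0],[36,19],[37,0],[40,20],[47,0]]
[[7,3],[8,10],[12,3],[22,0],[36,19],[37,0],[40,20],[47,2],[48,0]]
[[7,3],[8,10],[12,3],[22,0],[36,19],[37,6],[40,20],[47,6],[49,0]]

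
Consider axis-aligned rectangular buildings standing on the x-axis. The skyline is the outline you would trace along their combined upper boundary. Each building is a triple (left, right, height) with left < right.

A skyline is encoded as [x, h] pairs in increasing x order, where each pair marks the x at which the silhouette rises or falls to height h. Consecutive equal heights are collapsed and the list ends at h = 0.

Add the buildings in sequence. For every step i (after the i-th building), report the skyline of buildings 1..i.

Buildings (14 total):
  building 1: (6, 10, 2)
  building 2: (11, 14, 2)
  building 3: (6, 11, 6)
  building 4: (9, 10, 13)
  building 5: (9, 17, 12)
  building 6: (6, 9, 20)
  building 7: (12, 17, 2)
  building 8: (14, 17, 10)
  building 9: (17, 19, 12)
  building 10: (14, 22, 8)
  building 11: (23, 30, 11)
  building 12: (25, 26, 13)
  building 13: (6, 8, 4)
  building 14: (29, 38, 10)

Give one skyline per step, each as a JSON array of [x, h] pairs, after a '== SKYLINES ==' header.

== SKYLINES ==
[[6,2],[10,0]]
[[6,2],[10,0],[11,2],[14,0]]
[[6,6],[11,2],[14,0]]
[[6,6],[9,13],[10,6],[11,2],[14,0]]
[[6,6],[9,13],[10,12],[17,0]]
[[6,20],[9,13],[10,12],[17,0]]
[[6,20],[9,13],[10,12],[17,0]]
[[6,20],[9,13],[10,12],[17,0]]
[[6,20],[9,13],[10,12],[19,0]]
[[6,20],[9,13],[10,12],[19,8],[22,0]]
[[6,20],[9,13],[10,12],[19,8],[22,0],[23,11],[30,0]]
[[6,20],[9,13],[10,12],[19,8],[22,0],[23,11],[25,13],[26,11],[30,0]]
[[6,20],[9,13],[10,12],[19,8],[22,0],[23,11],[25,13],[26,11],[30,0]]
[[6,20],[9,13],[10,12],[19,8],[22,0],[23,11],[25,13],[26,11],[30,10],[38,0]]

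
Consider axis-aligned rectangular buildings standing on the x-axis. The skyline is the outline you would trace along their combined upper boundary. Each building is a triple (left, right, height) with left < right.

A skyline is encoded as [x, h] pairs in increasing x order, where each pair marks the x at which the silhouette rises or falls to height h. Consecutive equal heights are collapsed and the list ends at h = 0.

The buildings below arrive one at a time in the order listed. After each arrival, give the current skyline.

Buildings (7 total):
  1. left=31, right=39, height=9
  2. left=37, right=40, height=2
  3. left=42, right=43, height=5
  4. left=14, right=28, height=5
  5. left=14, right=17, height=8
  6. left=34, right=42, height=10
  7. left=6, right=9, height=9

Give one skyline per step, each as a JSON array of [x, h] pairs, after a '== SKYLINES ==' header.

== SKYLINES ==
[[31,9],[39,0]]
[[31,9],[39,2],[40,0]]
[[31,9],[39,2],[40,0],[42,5],[43,0]]
[[14,5],[28,0],[31,9],[39,2],[40,0],[42,5],[43,0]]
[[14,8],[17,5],[28,0],[31,9],[39,2],[40,0],[42,5],[43,0]]
[[14,8],[17,5],[28,0],[31,9],[34,10],[42,5],[43,0]]
[[6,9],[9,0],[14,8],[17,5],[28,0],[31,9],[34,10],[42,5],[43,0]]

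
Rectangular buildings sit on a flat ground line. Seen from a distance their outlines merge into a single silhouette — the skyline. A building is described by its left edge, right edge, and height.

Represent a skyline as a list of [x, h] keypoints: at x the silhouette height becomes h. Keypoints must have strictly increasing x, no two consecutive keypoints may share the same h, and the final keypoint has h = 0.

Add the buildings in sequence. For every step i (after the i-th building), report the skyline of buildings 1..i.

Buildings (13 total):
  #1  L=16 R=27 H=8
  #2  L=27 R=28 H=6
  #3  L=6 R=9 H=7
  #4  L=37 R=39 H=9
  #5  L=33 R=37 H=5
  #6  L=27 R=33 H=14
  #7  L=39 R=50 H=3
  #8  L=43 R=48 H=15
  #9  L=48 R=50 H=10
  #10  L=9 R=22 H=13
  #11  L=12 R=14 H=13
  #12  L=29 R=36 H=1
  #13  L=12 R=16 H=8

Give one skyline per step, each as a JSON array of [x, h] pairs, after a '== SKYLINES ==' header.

== SKYLINES ==
[[16,8],[27,0]]
[[16,8],[27,6],[28,0]]
[[6,7],[9,0],[16,8],[27,6],[28,0]]
[[6,7],[9,0],[16,8],[27,6],[28,0],[37,9],[39,0]]
[[6,7],[9,0],[16,8],[27,6],[28,0],[33,5],[37,9],[39,0]]
[[6,7],[9,0],[16,8],[27,14],[33,5],[37,9],[39,0]]
[[6,7],[9,0],[16,8],[27,14],[33,5],[37,9],[39,3],[50,0]]
[[6,7],[9,0],[16,8],[27,14],[33,5],[37,9],[39,3],[43,15],[48,3],[50,0]]
[[6,7],[9,0],[16,8],[27,14],[33,5],[37,9],[39,3],[43,15],[48,10],[50,0]]
[[6,7],[9,13],[22,8],[27,14],[33,5],[37,9],[39,3],[43,15],[48,10],[50,0]]
[[6,7],[9,13],[22,8],[27,14],[33,5],[37,9],[39,3],[43,15],[48,10],[50,0]]
[[6,7],[9,13],[22,8],[27,14],[33,5],[37,9],[39,3],[43,15],[48,10],[50,0]]
[[6,7],[9,13],[22,8],[27,14],[33,5],[37,9],[39,3],[43,15],[48,10],[50,0]]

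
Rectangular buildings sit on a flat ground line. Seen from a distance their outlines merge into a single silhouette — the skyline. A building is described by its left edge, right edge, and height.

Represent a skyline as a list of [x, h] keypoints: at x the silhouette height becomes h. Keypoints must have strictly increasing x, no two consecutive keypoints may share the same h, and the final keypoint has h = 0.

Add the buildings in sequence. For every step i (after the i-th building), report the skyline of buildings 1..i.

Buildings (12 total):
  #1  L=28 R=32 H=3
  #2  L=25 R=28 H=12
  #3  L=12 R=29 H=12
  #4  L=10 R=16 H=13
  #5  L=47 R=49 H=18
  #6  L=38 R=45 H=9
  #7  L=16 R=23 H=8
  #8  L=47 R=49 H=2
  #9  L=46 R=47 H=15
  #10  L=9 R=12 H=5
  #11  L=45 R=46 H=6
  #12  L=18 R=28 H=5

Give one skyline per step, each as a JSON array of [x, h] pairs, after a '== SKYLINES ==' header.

== SKYLINES ==
[[28,3],[32,0]]
[[25,12],[28,3],[32,0]]
[[12,12],[29,3],[32,0]]
[[10,13],[16,12],[29,3],[32,0]]
[[10,13],[16,12],[29,3],[32,0],[47,18],[49,0]]
[[10,13],[16,12],[29,3],[32,0],[38,9],[45,0],[47,18],[49,0]]
[[10,13],[16,12],[29,3],[32,0],[38,9],[45,0],[47,18],[49,0]]
[[10,13],[16,12],[29,3],[32,0],[38,9],[45,0],[47,18],[49,0]]
[[10,13],[16,12],[29,3],[32,0],[38,9],[45,0],[46,15],[47,18],[49,0]]
[[9,5],[10,13],[16,12],[29,3],[32,0],[38,9],[45,0],[46,15],[47,18],[49,0]]
[[9,5],[10,13],[16,12],[29,3],[32,0],[38,9],[45,6],[46,15],[47,18],[49,0]]
[[9,5],[10,13],[16,12],[29,3],[32,0],[38,9],[45,6],[46,15],[47,18],[49,0]]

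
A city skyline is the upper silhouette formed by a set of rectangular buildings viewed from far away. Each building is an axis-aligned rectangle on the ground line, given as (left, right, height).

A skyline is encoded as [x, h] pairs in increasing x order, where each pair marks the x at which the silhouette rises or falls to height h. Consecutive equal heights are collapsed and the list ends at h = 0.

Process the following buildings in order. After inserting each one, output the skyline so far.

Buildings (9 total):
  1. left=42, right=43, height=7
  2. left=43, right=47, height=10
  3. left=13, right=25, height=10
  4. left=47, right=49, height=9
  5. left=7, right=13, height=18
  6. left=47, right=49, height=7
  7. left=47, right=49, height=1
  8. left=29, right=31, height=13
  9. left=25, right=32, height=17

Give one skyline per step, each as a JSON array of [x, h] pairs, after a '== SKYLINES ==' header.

== SKYLINES ==
[[42,7],[43,0]]
[[42,7],[43,10],[47,0]]
[[13,10],[25,0],[42,7],[43,10],[47,0]]
[[13,10],[25,0],[42,7],[43,10],[47,9],[49,0]]
[[7,18],[13,10],[25,0],[42,7],[43,10],[47,9],[49,0]]
[[7,18],[13,10],[25,0],[42,7],[43,10],[47,9],[49,0]]
[[7,18],[13,10],[25,0],[42,7],[43,10],[47,9],[49,0]]
[[7,18],[13,10],[25,0],[29,13],[31,0],[42,7],[43,10],[47,9],[49,0]]
[[7,18],[13,10],[25,17],[32,0],[42,7],[43,10],[47,9],[49,0]]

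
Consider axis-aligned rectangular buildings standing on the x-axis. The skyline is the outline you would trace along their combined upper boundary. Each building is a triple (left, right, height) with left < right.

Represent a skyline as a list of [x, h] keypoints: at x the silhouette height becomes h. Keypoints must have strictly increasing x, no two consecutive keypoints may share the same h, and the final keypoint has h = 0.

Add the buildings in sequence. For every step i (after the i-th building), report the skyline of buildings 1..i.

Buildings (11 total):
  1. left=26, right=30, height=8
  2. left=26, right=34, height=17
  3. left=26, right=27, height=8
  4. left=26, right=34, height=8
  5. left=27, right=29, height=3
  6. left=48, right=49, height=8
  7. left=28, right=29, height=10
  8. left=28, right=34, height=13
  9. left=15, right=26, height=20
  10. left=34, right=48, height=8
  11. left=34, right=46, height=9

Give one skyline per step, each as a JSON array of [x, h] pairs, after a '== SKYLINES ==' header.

== SKYLINES ==
[[26,8],[30,0]]
[[26,17],[34,0]]
[[26,17],[34,0]]
[[26,17],[34,0]]
[[26,17],[34,0]]
[[26,17],[34,0],[48,8],[49,0]]
[[26,17],[34,0],[48,8],[49,0]]
[[26,17],[34,0],[48,8],[49,0]]
[[15,20],[26,17],[34,0],[48,8],[49,0]]
[[15,20],[26,17],[34,8],[49,0]]
[[15,20],[26,17],[34,9],[46,8],[49,0]]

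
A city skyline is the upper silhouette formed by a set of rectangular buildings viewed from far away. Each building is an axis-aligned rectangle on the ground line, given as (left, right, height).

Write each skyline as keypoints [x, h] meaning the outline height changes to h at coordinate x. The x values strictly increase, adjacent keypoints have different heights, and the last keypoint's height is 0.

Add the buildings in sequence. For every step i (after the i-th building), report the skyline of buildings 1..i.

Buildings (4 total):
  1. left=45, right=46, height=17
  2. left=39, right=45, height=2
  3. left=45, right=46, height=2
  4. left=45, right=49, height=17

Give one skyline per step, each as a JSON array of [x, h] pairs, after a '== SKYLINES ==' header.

== SKYLINES ==
[[45,17],[46,0]]
[[39,2],[45,17],[46,0]]
[[39,2],[45,17],[46,0]]
[[39,2],[45,17],[49,0]]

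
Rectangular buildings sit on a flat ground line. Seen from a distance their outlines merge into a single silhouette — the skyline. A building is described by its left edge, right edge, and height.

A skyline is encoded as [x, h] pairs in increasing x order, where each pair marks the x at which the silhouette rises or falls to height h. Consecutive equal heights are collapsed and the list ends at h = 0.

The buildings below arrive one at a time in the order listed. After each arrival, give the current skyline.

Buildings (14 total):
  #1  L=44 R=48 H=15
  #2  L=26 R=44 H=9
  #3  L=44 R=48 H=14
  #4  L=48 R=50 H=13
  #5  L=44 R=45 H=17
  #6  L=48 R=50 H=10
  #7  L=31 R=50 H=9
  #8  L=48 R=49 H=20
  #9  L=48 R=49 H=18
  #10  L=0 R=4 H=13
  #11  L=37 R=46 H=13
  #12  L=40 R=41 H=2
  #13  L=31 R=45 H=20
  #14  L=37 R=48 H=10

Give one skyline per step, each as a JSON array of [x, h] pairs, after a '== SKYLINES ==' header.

== SKYLINES ==
[[44,15],[48,0]]
[[26,9],[44,15],[48,0]]
[[26,9],[44,15],[48,0]]
[[26,9],[44,15],[48,13],[50,0]]
[[26,9],[44,17],[45,15],[48,13],[50,0]]
[[26,9],[44,17],[45,15],[48,13],[50,0]]
[[26,9],[44,17],[45,15],[48,13],[50,0]]
[[26,9],[44,17],[45,15],[48,20],[49,13],[50,0]]
[[26,9],[44,17],[45,15],[48,20],[49,13],[50,0]]
[[0,13],[4,0],[26,9],[44,17],[45,15],[48,20],[49,13],[50,0]]
[[0,13],[4,0],[26,9],[37,13],[44,17],[45,15],[48,20],[49,13],[50,0]]
[[0,13],[4,0],[26,9],[37,13],[44,17],[45,15],[48,20],[49,13],[50,0]]
[[0,13],[4,0],[26,9],[31,20],[45,15],[48,20],[49,13],[50,0]]
[[0,13],[4,0],[26,9],[31,20],[45,15],[48,20],[49,13],[50,0]]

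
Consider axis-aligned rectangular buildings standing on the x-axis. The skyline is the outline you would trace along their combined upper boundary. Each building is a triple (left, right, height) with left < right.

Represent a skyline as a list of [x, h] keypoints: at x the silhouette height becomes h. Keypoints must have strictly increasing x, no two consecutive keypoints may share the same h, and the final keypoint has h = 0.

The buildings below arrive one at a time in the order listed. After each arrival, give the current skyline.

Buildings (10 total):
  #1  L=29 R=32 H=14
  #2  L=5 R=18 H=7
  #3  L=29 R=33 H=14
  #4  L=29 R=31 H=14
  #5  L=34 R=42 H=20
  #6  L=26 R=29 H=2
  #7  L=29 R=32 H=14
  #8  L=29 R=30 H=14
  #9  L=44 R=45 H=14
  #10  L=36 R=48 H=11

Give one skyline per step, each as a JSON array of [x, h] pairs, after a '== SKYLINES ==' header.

== SKYLINES ==
[[29,14],[32,0]]
[[5,7],[18,0],[29,14],[32,0]]
[[5,7],[18,0],[29,14],[33,0]]
[[5,7],[18,0],[29,14],[33,0]]
[[5,7],[18,0],[29,14],[33,0],[34,20],[42,0]]
[[5,7],[18,0],[26,2],[29,14],[33,0],[34,20],[42,0]]
[[5,7],[18,0],[26,2],[29,14],[33,0],[34,20],[42,0]]
[[5,7],[18,0],[26,2],[29,14],[33,0],[34,20],[42,0]]
[[5,7],[18,0],[26,2],[29,14],[33,0],[34,20],[42,0],[44,14],[45,0]]
[[5,7],[18,0],[26,2],[29,14],[33,0],[34,20],[42,11],[44,14],[45,11],[48,0]]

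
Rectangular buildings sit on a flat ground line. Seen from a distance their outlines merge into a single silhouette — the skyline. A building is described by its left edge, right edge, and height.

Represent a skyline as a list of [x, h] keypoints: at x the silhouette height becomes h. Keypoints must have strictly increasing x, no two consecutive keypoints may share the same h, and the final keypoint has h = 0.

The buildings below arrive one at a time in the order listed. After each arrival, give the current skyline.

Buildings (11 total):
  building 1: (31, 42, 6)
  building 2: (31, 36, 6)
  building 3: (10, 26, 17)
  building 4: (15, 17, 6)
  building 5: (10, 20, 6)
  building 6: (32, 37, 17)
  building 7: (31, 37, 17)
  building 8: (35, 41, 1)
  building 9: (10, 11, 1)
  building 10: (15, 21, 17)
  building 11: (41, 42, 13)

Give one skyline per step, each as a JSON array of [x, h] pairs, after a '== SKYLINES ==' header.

== SKYLINES ==
[[31,6],[42,0]]
[[31,6],[42,0]]
[[10,17],[26,0],[31,6],[42,0]]
[[10,17],[26,0],[31,6],[42,0]]
[[10,17],[26,0],[31,6],[42,0]]
[[10,17],[26,0],[31,6],[32,17],[37,6],[42,0]]
[[10,17],[26,0],[31,17],[37,6],[42,0]]
[[10,17],[26,0],[31,17],[37,6],[42,0]]
[[10,17],[26,0],[31,17],[37,6],[42,0]]
[[10,17],[26,0],[31,17],[37,6],[42,0]]
[[10,17],[26,0],[31,17],[37,6],[41,13],[42,0]]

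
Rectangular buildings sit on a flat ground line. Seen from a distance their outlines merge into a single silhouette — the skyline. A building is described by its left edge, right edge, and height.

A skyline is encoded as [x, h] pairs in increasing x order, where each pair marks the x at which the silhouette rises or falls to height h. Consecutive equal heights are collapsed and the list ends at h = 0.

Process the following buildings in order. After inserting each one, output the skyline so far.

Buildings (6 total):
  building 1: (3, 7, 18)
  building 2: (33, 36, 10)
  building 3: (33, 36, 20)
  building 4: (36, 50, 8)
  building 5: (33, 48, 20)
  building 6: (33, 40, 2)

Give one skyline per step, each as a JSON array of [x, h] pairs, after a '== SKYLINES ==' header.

== SKYLINES ==
[[3,18],[7,0]]
[[3,18],[7,0],[33,10],[36,0]]
[[3,18],[7,0],[33,20],[36,0]]
[[3,18],[7,0],[33,20],[36,8],[50,0]]
[[3,18],[7,0],[33,20],[48,8],[50,0]]
[[3,18],[7,0],[33,20],[48,8],[50,0]]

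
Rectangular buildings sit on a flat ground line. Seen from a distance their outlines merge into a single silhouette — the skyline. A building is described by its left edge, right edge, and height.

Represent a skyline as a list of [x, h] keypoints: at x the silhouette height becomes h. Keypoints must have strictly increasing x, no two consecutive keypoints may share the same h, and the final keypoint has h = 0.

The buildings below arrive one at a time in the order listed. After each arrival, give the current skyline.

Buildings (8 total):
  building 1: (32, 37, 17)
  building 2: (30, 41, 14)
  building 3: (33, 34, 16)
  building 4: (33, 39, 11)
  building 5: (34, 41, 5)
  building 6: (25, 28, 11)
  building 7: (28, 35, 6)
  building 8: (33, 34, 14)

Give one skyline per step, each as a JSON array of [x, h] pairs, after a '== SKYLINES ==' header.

== SKYLINES ==
[[32,17],[37,0]]
[[30,14],[32,17],[37,14],[41,0]]
[[30,14],[32,17],[37,14],[41,0]]
[[30,14],[32,17],[37,14],[41,0]]
[[30,14],[32,17],[37,14],[41,0]]
[[25,11],[28,0],[30,14],[32,17],[37,14],[41,0]]
[[25,11],[28,6],[30,14],[32,17],[37,14],[41,0]]
[[25,11],[28,6],[30,14],[32,17],[37,14],[41,0]]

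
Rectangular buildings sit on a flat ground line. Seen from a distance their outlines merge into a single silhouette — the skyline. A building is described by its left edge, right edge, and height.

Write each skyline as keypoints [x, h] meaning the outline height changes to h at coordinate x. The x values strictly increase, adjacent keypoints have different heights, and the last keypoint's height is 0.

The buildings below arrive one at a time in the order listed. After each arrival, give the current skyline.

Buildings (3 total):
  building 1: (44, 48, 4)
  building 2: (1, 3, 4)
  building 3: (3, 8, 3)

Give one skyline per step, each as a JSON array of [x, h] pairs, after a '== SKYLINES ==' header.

== SKYLINES ==
[[44,4],[48,0]]
[[1,4],[3,0],[44,4],[48,0]]
[[1,4],[3,3],[8,0],[44,4],[48,0]]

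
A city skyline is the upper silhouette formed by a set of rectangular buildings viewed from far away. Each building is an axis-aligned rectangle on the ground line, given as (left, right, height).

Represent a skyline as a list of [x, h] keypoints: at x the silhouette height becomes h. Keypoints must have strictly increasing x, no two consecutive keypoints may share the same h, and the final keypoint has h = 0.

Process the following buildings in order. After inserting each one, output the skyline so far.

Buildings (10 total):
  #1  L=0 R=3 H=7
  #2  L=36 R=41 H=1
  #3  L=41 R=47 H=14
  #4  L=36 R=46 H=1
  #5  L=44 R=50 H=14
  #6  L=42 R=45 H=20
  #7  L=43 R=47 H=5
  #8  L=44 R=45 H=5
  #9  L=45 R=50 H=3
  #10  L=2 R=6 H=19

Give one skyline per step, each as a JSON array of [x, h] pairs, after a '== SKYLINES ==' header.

== SKYLINES ==
[[0,7],[3,0]]
[[0,7],[3,0],[36,1],[41,0]]
[[0,7],[3,0],[36,1],[41,14],[47,0]]
[[0,7],[3,0],[36,1],[41,14],[47,0]]
[[0,7],[3,0],[36,1],[41,14],[50,0]]
[[0,7],[3,0],[36,1],[41,14],[42,20],[45,14],[50,0]]
[[0,7],[3,0],[36,1],[41,14],[42,20],[45,14],[50,0]]
[[0,7],[3,0],[36,1],[41,14],[42,20],[45,14],[50,0]]
[[0,7],[3,0],[36,1],[41,14],[42,20],[45,14],[50,0]]
[[0,7],[2,19],[6,0],[36,1],[41,14],[42,20],[45,14],[50,0]]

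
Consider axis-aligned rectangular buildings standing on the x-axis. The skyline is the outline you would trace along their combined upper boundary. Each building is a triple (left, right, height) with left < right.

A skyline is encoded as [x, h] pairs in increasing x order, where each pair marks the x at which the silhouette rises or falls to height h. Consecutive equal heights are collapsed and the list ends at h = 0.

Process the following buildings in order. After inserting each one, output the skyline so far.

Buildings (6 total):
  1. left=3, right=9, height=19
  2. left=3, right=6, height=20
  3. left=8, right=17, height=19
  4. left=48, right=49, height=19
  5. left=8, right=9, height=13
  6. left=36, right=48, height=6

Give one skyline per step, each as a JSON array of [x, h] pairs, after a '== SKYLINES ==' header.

== SKYLINES ==
[[3,19],[9,0]]
[[3,20],[6,19],[9,0]]
[[3,20],[6,19],[17,0]]
[[3,20],[6,19],[17,0],[48,19],[49,0]]
[[3,20],[6,19],[17,0],[48,19],[49,0]]
[[3,20],[6,19],[17,0],[36,6],[48,19],[49,0]]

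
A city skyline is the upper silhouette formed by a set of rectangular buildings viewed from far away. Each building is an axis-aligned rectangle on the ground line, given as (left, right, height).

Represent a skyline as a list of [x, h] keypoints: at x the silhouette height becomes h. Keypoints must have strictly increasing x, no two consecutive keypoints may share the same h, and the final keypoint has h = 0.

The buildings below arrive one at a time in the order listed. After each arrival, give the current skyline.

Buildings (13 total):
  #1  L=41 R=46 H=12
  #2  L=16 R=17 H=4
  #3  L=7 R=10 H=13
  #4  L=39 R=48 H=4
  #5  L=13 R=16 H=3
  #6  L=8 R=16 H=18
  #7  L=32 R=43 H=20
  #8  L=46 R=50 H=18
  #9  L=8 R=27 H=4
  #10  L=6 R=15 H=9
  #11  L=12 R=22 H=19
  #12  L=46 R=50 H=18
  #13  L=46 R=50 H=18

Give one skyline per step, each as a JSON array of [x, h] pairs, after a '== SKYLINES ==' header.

== SKYLINES ==
[[41,12],[46,0]]
[[16,4],[17,0],[41,12],[46,0]]
[[7,13],[10,0],[16,4],[17,0],[41,12],[46,0]]
[[7,13],[10,0],[16,4],[17,0],[39,4],[41,12],[46,4],[48,0]]
[[7,13],[10,0],[13,3],[16,4],[17,0],[39,4],[41,12],[46,4],[48,0]]
[[7,13],[8,18],[16,4],[17,0],[39,4],[41,12],[46,4],[48,0]]
[[7,13],[8,18],[16,4],[17,0],[32,20],[43,12],[46,4],[48,0]]
[[7,13],[8,18],[16,4],[17,0],[32,20],[43,12],[46,18],[50,0]]
[[7,13],[8,18],[16,4],[27,0],[32,20],[43,12],[46,18],[50,0]]
[[6,9],[7,13],[8,18],[16,4],[27,0],[32,20],[43,12],[46,18],[50,0]]
[[6,9],[7,13],[8,18],[12,19],[22,4],[27,0],[32,20],[43,12],[46,18],[50,0]]
[[6,9],[7,13],[8,18],[12,19],[22,4],[27,0],[32,20],[43,12],[46,18],[50,0]]
[[6,9],[7,13],[8,18],[12,19],[22,4],[27,0],[32,20],[43,12],[46,18],[50,0]]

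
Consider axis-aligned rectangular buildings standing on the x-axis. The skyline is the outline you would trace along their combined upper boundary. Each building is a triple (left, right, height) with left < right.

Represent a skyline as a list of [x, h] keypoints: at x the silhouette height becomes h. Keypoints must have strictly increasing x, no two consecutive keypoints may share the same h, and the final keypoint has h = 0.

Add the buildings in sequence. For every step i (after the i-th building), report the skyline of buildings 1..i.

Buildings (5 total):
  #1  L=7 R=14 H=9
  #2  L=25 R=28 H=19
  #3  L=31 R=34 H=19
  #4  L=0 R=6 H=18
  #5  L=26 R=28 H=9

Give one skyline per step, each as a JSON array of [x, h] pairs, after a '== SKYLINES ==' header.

== SKYLINES ==
[[7,9],[14,0]]
[[7,9],[14,0],[25,19],[28,0]]
[[7,9],[14,0],[25,19],[28,0],[31,19],[34,0]]
[[0,18],[6,0],[7,9],[14,0],[25,19],[28,0],[31,19],[34,0]]
[[0,18],[6,0],[7,9],[14,0],[25,19],[28,0],[31,19],[34,0]]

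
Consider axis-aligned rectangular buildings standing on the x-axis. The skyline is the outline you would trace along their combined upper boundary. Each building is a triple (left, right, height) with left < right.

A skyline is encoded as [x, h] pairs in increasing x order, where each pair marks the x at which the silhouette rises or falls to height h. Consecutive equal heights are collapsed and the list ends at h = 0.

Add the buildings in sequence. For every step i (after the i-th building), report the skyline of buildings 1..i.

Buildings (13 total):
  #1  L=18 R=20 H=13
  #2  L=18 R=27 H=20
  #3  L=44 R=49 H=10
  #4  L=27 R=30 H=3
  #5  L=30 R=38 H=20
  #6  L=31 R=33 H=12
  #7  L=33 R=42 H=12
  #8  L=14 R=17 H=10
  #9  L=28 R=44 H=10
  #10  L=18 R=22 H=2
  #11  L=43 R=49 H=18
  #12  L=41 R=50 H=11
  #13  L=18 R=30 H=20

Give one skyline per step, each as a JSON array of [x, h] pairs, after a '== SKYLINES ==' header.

== SKYLINES ==
[[18,13],[20,0]]
[[18,20],[27,0]]
[[18,20],[27,0],[44,10],[49,0]]
[[18,20],[27,3],[30,0],[44,10],[49,0]]
[[18,20],[27,3],[30,20],[38,0],[44,10],[49,0]]
[[18,20],[27,3],[30,20],[38,0],[44,10],[49,0]]
[[18,20],[27,3],[30,20],[38,12],[42,0],[44,10],[49,0]]
[[14,10],[17,0],[18,20],[27,3],[30,20],[38,12],[42,0],[44,10],[49,0]]
[[14,10],[17,0],[18,20],[27,3],[28,10],[30,20],[38,12],[42,10],[49,0]]
[[14,10],[17,0],[18,20],[27,3],[28,10],[30,20],[38,12],[42,10],[49,0]]
[[14,10],[17,0],[18,20],[27,3],[28,10],[30,20],[38,12],[42,10],[43,18],[49,0]]
[[14,10],[17,0],[18,20],[27,3],[28,10],[30,20],[38,12],[42,11],[43,18],[49,11],[50,0]]
[[14,10],[17,0],[18,20],[38,12],[42,11],[43,18],[49,11],[50,0]]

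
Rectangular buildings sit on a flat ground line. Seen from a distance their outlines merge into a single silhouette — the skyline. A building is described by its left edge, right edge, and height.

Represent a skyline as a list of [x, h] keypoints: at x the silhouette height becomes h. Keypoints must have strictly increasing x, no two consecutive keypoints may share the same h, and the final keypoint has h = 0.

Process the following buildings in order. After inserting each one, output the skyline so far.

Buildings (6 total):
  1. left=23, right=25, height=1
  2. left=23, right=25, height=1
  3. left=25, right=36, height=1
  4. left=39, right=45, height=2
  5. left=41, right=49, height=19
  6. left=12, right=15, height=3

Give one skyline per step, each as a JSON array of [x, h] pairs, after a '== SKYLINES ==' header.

== SKYLINES ==
[[23,1],[25,0]]
[[23,1],[25,0]]
[[23,1],[36,0]]
[[23,1],[36,0],[39,2],[45,0]]
[[23,1],[36,0],[39,2],[41,19],[49,0]]
[[12,3],[15,0],[23,1],[36,0],[39,2],[41,19],[49,0]]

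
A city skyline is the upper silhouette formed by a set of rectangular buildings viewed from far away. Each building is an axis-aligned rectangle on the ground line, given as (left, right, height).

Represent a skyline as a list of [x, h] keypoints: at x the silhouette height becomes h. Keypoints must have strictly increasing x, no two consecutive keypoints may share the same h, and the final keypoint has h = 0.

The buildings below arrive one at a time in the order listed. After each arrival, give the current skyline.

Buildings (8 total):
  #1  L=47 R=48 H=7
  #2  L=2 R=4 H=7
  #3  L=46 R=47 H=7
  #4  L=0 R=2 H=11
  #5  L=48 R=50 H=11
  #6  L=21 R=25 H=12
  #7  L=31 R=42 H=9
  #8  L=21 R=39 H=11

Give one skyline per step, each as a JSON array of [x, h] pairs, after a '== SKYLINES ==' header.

== SKYLINES ==
[[47,7],[48,0]]
[[2,7],[4,0],[47,7],[48,0]]
[[2,7],[4,0],[46,7],[48,0]]
[[0,11],[2,7],[4,0],[46,7],[48,0]]
[[0,11],[2,7],[4,0],[46,7],[48,11],[50,0]]
[[0,11],[2,7],[4,0],[21,12],[25,0],[46,7],[48,11],[50,0]]
[[0,11],[2,7],[4,0],[21,12],[25,0],[31,9],[42,0],[46,7],[48,11],[50,0]]
[[0,11],[2,7],[4,0],[21,12],[25,11],[39,9],[42,0],[46,7],[48,11],[50,0]]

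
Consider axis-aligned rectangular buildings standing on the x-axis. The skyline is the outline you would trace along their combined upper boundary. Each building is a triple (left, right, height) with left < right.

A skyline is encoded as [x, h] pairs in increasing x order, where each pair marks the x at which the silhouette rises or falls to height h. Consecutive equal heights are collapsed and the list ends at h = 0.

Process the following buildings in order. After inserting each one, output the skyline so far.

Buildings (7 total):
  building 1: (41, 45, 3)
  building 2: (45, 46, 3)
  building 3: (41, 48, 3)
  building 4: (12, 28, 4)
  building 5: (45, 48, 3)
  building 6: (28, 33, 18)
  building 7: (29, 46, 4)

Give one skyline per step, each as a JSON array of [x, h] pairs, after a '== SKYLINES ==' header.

== SKYLINES ==
[[41,3],[45,0]]
[[41,3],[46,0]]
[[41,3],[48,0]]
[[12,4],[28,0],[41,3],[48,0]]
[[12,4],[28,0],[41,3],[48,0]]
[[12,4],[28,18],[33,0],[41,3],[48,0]]
[[12,4],[28,18],[33,4],[46,3],[48,0]]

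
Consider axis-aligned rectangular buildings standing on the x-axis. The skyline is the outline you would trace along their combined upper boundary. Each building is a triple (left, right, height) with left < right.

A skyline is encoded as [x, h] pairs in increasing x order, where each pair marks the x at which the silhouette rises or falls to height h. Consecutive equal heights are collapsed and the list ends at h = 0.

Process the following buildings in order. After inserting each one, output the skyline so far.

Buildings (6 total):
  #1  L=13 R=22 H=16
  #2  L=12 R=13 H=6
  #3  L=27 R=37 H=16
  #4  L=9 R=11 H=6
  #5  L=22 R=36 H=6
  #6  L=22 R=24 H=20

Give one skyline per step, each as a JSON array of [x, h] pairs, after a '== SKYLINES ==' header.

== SKYLINES ==
[[13,16],[22,0]]
[[12,6],[13,16],[22,0]]
[[12,6],[13,16],[22,0],[27,16],[37,0]]
[[9,6],[11,0],[12,6],[13,16],[22,0],[27,16],[37,0]]
[[9,6],[11,0],[12,6],[13,16],[22,6],[27,16],[37,0]]
[[9,6],[11,0],[12,6],[13,16],[22,20],[24,6],[27,16],[37,0]]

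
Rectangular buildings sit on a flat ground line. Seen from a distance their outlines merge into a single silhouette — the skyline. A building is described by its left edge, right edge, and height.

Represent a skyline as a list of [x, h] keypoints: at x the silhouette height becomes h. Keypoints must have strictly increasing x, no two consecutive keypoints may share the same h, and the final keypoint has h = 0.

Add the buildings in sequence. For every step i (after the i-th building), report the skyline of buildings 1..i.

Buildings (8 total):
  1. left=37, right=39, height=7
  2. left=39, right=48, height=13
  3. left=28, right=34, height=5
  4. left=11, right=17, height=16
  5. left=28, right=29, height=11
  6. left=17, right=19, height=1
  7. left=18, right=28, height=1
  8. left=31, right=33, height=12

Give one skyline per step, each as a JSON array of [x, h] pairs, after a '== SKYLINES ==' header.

== SKYLINES ==
[[37,7],[39,0]]
[[37,7],[39,13],[48,0]]
[[28,5],[34,0],[37,7],[39,13],[48,0]]
[[11,16],[17,0],[28,5],[34,0],[37,7],[39,13],[48,0]]
[[11,16],[17,0],[28,11],[29,5],[34,0],[37,7],[39,13],[48,0]]
[[11,16],[17,1],[19,0],[28,11],[29,5],[34,0],[37,7],[39,13],[48,0]]
[[11,16],[17,1],[28,11],[29,5],[34,0],[37,7],[39,13],[48,0]]
[[11,16],[17,1],[28,11],[29,5],[31,12],[33,5],[34,0],[37,7],[39,13],[48,0]]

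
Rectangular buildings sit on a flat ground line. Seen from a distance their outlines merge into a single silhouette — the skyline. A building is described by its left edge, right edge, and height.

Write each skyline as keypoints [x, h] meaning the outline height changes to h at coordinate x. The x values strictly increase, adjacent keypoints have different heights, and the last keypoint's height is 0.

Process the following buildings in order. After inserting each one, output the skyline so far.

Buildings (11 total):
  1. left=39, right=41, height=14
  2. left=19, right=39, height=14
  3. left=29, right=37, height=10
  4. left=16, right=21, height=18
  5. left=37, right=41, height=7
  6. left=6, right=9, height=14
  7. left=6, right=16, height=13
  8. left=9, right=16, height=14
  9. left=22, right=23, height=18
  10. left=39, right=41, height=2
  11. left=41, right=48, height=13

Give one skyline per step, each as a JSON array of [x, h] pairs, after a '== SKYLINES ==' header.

== SKYLINES ==
[[39,14],[41,0]]
[[19,14],[41,0]]
[[19,14],[41,0]]
[[16,18],[21,14],[41,0]]
[[16,18],[21,14],[41,0]]
[[6,14],[9,0],[16,18],[21,14],[41,0]]
[[6,14],[9,13],[16,18],[21,14],[41,0]]
[[6,14],[16,18],[21,14],[41,0]]
[[6,14],[16,18],[21,14],[22,18],[23,14],[41,0]]
[[6,14],[16,18],[21,14],[22,18],[23,14],[41,0]]
[[6,14],[16,18],[21,14],[22,18],[23,14],[41,13],[48,0]]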